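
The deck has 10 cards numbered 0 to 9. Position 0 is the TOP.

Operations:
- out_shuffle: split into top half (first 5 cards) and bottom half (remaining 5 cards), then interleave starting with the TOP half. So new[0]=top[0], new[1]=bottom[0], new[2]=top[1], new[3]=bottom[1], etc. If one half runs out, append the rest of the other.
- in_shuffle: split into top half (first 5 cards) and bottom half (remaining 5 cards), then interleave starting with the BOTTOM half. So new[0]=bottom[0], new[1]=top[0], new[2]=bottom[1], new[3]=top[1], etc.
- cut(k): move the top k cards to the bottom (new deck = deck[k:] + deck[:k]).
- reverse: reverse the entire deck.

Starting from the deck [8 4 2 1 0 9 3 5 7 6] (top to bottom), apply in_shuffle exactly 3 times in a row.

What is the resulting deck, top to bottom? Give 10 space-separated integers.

Answer: 3 2 6 9 4 7 0 8 5 1

Derivation:
After op 1 (in_shuffle): [9 8 3 4 5 2 7 1 6 0]
After op 2 (in_shuffle): [2 9 7 8 1 3 6 4 0 5]
After op 3 (in_shuffle): [3 2 6 9 4 7 0 8 5 1]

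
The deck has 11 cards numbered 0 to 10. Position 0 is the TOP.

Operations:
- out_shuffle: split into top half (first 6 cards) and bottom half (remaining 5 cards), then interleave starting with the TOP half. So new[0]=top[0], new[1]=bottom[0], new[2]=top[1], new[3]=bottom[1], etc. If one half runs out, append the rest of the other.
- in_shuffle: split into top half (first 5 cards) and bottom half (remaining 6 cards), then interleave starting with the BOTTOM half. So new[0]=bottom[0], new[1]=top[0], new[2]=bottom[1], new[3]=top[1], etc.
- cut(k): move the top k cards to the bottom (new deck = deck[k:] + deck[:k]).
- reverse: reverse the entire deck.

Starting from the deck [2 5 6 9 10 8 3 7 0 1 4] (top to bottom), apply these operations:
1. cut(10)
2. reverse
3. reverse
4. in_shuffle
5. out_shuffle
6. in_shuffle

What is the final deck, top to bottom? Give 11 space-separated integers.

After op 1 (cut(10)): [4 2 5 6 9 10 8 3 7 0 1]
After op 2 (reverse): [1 0 7 3 8 10 9 6 5 2 4]
After op 3 (reverse): [4 2 5 6 9 10 8 3 7 0 1]
After op 4 (in_shuffle): [10 4 8 2 3 5 7 6 0 9 1]
After op 5 (out_shuffle): [10 7 4 6 8 0 2 9 3 1 5]
After op 6 (in_shuffle): [0 10 2 7 9 4 3 6 1 8 5]

Answer: 0 10 2 7 9 4 3 6 1 8 5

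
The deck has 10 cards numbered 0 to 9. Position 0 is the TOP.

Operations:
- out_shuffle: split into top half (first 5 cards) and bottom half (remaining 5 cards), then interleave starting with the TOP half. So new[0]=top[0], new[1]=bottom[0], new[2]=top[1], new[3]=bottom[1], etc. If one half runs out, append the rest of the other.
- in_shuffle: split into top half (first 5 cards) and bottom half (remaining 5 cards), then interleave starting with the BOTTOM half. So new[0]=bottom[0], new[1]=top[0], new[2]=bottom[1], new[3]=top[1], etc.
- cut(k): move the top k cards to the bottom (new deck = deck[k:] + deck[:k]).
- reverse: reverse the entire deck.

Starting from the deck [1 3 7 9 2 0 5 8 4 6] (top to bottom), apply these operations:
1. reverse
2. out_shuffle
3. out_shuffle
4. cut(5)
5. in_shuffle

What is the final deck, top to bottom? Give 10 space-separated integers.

After op 1 (reverse): [6 4 8 5 0 2 9 7 3 1]
After op 2 (out_shuffle): [6 2 4 9 8 7 5 3 0 1]
After op 3 (out_shuffle): [6 7 2 5 4 3 9 0 8 1]
After op 4 (cut(5)): [3 9 0 8 1 6 7 2 5 4]
After op 5 (in_shuffle): [6 3 7 9 2 0 5 8 4 1]

Answer: 6 3 7 9 2 0 5 8 4 1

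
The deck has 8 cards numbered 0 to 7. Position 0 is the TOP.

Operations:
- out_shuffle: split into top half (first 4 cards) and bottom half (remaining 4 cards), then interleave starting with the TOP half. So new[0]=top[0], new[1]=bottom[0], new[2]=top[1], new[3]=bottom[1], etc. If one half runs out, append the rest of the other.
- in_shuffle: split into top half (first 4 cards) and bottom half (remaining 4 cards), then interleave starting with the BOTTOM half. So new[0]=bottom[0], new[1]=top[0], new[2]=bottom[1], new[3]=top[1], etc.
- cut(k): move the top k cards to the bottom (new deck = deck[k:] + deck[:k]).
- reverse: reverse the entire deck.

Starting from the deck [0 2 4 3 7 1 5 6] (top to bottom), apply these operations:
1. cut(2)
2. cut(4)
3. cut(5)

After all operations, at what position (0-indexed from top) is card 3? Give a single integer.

Answer: 0

Derivation:
After op 1 (cut(2)): [4 3 7 1 5 6 0 2]
After op 2 (cut(4)): [5 6 0 2 4 3 7 1]
After op 3 (cut(5)): [3 7 1 5 6 0 2 4]
Card 3 is at position 0.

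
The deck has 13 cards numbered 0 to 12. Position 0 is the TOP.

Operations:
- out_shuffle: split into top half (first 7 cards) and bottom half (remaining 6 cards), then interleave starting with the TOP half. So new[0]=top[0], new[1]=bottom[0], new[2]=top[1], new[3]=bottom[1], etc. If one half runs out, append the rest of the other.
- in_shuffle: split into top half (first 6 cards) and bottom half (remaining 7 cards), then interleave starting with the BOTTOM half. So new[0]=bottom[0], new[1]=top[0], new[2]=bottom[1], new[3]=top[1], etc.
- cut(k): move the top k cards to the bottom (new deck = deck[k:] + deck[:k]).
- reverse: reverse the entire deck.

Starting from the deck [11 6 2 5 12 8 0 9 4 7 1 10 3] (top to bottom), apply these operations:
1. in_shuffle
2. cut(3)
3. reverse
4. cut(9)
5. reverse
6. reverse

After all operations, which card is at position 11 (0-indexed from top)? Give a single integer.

Answer: 1

Derivation:
After op 1 (in_shuffle): [0 11 9 6 4 2 7 5 1 12 10 8 3]
After op 2 (cut(3)): [6 4 2 7 5 1 12 10 8 3 0 11 9]
After op 3 (reverse): [9 11 0 3 8 10 12 1 5 7 2 4 6]
After op 4 (cut(9)): [7 2 4 6 9 11 0 3 8 10 12 1 5]
After op 5 (reverse): [5 1 12 10 8 3 0 11 9 6 4 2 7]
After op 6 (reverse): [7 2 4 6 9 11 0 3 8 10 12 1 5]
Position 11: card 1.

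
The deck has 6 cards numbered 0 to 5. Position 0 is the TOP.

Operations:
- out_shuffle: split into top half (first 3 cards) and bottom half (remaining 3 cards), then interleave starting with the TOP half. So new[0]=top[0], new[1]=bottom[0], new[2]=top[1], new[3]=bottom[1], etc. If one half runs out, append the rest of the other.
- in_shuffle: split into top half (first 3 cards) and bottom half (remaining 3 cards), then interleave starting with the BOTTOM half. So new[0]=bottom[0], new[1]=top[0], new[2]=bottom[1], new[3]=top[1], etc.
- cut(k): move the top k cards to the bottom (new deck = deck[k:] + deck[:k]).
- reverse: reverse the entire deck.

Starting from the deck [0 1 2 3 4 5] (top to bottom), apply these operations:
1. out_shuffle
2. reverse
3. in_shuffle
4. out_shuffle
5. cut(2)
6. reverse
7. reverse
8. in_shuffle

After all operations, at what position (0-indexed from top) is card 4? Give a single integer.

After op 1 (out_shuffle): [0 3 1 4 2 5]
After op 2 (reverse): [5 2 4 1 3 0]
After op 3 (in_shuffle): [1 5 3 2 0 4]
After op 4 (out_shuffle): [1 2 5 0 3 4]
After op 5 (cut(2)): [5 0 3 4 1 2]
After op 6 (reverse): [2 1 4 3 0 5]
After op 7 (reverse): [5 0 3 4 1 2]
After op 8 (in_shuffle): [4 5 1 0 2 3]
Card 4 is at position 0.

Answer: 0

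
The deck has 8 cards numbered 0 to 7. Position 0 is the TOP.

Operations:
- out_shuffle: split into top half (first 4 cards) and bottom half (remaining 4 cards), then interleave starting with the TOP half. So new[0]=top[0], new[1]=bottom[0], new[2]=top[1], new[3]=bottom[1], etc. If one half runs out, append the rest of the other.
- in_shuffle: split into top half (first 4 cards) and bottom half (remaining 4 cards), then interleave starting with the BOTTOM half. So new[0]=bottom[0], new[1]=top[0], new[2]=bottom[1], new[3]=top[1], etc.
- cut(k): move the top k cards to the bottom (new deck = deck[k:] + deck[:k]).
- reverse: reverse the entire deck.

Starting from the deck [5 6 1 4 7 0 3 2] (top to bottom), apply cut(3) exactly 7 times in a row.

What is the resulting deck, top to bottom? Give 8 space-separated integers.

Answer: 0 3 2 5 6 1 4 7

Derivation:
After op 1 (cut(3)): [4 7 0 3 2 5 6 1]
After op 2 (cut(3)): [3 2 5 6 1 4 7 0]
After op 3 (cut(3)): [6 1 4 7 0 3 2 5]
After op 4 (cut(3)): [7 0 3 2 5 6 1 4]
After op 5 (cut(3)): [2 5 6 1 4 7 0 3]
After op 6 (cut(3)): [1 4 7 0 3 2 5 6]
After op 7 (cut(3)): [0 3 2 5 6 1 4 7]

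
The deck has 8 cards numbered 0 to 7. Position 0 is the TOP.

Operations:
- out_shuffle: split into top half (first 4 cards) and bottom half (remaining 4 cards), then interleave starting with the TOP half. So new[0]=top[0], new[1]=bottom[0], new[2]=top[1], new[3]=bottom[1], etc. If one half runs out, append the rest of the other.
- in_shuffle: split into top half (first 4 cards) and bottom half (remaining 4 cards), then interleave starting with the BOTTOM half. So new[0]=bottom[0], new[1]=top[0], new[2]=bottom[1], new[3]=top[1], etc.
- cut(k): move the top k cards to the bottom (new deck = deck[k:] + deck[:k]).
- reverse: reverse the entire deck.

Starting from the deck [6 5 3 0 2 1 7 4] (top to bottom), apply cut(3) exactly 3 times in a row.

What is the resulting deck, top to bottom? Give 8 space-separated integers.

After op 1 (cut(3)): [0 2 1 7 4 6 5 3]
After op 2 (cut(3)): [7 4 6 5 3 0 2 1]
After op 3 (cut(3)): [5 3 0 2 1 7 4 6]

Answer: 5 3 0 2 1 7 4 6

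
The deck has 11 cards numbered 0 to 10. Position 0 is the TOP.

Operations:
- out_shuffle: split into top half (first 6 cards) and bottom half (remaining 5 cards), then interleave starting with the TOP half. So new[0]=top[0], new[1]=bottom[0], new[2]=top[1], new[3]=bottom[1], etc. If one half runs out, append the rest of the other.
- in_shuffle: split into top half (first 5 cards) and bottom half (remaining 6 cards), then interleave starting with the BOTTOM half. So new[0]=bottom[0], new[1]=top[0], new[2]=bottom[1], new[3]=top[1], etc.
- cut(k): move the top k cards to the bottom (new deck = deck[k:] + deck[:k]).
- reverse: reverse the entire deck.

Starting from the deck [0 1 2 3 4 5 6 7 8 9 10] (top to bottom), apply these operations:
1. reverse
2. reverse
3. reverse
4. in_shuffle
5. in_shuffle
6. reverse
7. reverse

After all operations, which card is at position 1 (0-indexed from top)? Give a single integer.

Answer: 5

Derivation:
After op 1 (reverse): [10 9 8 7 6 5 4 3 2 1 0]
After op 2 (reverse): [0 1 2 3 4 5 6 7 8 9 10]
After op 3 (reverse): [10 9 8 7 6 5 4 3 2 1 0]
After op 4 (in_shuffle): [5 10 4 9 3 8 2 7 1 6 0]
After op 5 (in_shuffle): [8 5 2 10 7 4 1 9 6 3 0]
After op 6 (reverse): [0 3 6 9 1 4 7 10 2 5 8]
After op 7 (reverse): [8 5 2 10 7 4 1 9 6 3 0]
Position 1: card 5.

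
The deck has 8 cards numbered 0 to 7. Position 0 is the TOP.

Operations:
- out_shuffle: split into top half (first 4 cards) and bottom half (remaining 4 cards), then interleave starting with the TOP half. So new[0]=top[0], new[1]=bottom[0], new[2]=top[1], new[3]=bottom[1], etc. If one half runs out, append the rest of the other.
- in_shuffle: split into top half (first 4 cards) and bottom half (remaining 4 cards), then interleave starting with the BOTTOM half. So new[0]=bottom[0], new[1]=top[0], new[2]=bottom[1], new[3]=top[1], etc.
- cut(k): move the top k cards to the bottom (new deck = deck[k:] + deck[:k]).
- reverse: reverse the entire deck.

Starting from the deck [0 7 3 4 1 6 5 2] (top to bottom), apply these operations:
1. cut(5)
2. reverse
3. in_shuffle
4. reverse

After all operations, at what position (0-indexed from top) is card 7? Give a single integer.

Answer: 0

Derivation:
After op 1 (cut(5)): [6 5 2 0 7 3 4 1]
After op 2 (reverse): [1 4 3 7 0 2 5 6]
After op 3 (in_shuffle): [0 1 2 4 5 3 6 7]
After op 4 (reverse): [7 6 3 5 4 2 1 0]
Card 7 is at position 0.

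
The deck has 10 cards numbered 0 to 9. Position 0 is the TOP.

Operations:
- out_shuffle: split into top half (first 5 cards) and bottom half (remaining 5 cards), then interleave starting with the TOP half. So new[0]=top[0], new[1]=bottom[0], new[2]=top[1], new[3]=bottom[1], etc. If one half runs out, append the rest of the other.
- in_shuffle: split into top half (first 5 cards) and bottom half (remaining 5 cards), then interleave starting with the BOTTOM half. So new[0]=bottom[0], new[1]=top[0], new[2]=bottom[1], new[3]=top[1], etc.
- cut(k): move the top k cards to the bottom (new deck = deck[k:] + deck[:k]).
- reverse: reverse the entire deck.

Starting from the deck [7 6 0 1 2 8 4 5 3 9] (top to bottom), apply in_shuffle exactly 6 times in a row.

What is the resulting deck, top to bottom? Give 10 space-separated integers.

Answer: 2 9 1 3 0 5 6 4 7 8

Derivation:
After op 1 (in_shuffle): [8 7 4 6 5 0 3 1 9 2]
After op 2 (in_shuffle): [0 8 3 7 1 4 9 6 2 5]
After op 3 (in_shuffle): [4 0 9 8 6 3 2 7 5 1]
After op 4 (in_shuffle): [3 4 2 0 7 9 5 8 1 6]
After op 5 (in_shuffle): [9 3 5 4 8 2 1 0 6 7]
After op 6 (in_shuffle): [2 9 1 3 0 5 6 4 7 8]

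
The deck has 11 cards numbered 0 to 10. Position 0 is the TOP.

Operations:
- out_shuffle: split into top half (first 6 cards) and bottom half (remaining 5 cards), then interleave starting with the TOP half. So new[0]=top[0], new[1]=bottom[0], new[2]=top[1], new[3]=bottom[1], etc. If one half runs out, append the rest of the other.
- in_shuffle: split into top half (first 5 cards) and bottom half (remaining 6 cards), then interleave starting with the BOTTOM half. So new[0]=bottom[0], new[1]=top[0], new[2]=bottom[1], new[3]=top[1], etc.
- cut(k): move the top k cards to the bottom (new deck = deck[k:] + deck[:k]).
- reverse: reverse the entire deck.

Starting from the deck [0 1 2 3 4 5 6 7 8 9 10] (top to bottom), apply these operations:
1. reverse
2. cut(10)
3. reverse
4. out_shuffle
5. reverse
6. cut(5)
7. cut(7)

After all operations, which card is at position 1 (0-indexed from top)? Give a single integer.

After op 1 (reverse): [10 9 8 7 6 5 4 3 2 1 0]
After op 2 (cut(10)): [0 10 9 8 7 6 5 4 3 2 1]
After op 3 (reverse): [1 2 3 4 5 6 7 8 9 10 0]
After op 4 (out_shuffle): [1 7 2 8 3 9 4 10 5 0 6]
After op 5 (reverse): [6 0 5 10 4 9 3 8 2 7 1]
After op 6 (cut(5)): [9 3 8 2 7 1 6 0 5 10 4]
After op 7 (cut(7)): [0 5 10 4 9 3 8 2 7 1 6]
Position 1: card 5.

Answer: 5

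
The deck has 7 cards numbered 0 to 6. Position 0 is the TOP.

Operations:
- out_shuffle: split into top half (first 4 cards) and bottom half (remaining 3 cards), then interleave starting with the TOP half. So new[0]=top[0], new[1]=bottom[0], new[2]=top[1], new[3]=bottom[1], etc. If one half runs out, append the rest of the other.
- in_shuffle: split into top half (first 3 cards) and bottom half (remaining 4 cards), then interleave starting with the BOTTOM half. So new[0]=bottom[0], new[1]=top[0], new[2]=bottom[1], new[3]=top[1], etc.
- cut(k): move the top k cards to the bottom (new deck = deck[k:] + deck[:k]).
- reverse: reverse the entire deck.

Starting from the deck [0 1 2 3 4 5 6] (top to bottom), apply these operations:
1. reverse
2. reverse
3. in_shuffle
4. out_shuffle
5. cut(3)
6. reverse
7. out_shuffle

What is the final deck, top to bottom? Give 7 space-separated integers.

After op 1 (reverse): [6 5 4 3 2 1 0]
After op 2 (reverse): [0 1 2 3 4 5 6]
After op 3 (in_shuffle): [3 0 4 1 5 2 6]
After op 4 (out_shuffle): [3 5 0 2 4 6 1]
After op 5 (cut(3)): [2 4 6 1 3 5 0]
After op 6 (reverse): [0 5 3 1 6 4 2]
After op 7 (out_shuffle): [0 6 5 4 3 2 1]

Answer: 0 6 5 4 3 2 1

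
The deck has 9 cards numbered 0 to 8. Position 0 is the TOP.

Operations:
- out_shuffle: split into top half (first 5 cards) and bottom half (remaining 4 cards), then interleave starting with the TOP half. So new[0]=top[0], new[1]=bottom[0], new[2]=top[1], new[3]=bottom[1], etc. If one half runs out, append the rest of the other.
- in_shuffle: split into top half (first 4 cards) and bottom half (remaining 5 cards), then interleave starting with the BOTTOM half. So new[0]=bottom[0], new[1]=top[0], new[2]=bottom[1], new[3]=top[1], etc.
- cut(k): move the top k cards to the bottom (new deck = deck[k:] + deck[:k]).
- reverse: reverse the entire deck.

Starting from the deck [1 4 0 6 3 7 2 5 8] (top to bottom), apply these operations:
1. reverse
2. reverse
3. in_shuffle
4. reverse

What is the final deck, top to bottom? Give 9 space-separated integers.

After op 1 (reverse): [8 5 2 7 3 6 0 4 1]
After op 2 (reverse): [1 4 0 6 3 7 2 5 8]
After op 3 (in_shuffle): [3 1 7 4 2 0 5 6 8]
After op 4 (reverse): [8 6 5 0 2 4 7 1 3]

Answer: 8 6 5 0 2 4 7 1 3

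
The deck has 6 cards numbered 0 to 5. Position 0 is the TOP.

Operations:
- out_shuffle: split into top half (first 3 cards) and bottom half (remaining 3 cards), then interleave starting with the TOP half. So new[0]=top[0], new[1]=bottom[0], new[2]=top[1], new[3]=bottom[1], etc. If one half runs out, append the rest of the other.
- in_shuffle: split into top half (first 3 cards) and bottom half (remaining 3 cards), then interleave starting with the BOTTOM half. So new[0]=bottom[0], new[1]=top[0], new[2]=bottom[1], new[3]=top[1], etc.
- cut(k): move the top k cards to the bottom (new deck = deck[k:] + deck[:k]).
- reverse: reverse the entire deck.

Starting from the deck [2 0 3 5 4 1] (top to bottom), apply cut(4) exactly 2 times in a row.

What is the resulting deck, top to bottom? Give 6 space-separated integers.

Answer: 3 5 4 1 2 0

Derivation:
After op 1 (cut(4)): [4 1 2 0 3 5]
After op 2 (cut(4)): [3 5 4 1 2 0]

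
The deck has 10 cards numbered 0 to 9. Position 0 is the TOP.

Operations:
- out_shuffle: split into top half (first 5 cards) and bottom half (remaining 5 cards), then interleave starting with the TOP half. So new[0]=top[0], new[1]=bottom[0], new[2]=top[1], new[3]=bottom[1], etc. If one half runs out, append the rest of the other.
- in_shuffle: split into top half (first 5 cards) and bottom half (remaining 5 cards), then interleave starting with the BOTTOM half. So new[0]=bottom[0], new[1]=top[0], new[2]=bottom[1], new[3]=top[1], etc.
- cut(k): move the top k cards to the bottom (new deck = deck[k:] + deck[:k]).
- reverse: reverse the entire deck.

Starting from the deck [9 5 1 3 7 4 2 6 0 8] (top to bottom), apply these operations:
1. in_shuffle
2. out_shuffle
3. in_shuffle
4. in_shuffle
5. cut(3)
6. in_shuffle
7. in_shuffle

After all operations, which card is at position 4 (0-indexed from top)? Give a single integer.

After op 1 (in_shuffle): [4 9 2 5 6 1 0 3 8 7]
After op 2 (out_shuffle): [4 1 9 0 2 3 5 8 6 7]
After op 3 (in_shuffle): [3 4 5 1 8 9 6 0 7 2]
After op 4 (in_shuffle): [9 3 6 4 0 5 7 1 2 8]
After op 5 (cut(3)): [4 0 5 7 1 2 8 9 3 6]
After op 6 (in_shuffle): [2 4 8 0 9 5 3 7 6 1]
After op 7 (in_shuffle): [5 2 3 4 7 8 6 0 1 9]
Position 4: card 7.

Answer: 7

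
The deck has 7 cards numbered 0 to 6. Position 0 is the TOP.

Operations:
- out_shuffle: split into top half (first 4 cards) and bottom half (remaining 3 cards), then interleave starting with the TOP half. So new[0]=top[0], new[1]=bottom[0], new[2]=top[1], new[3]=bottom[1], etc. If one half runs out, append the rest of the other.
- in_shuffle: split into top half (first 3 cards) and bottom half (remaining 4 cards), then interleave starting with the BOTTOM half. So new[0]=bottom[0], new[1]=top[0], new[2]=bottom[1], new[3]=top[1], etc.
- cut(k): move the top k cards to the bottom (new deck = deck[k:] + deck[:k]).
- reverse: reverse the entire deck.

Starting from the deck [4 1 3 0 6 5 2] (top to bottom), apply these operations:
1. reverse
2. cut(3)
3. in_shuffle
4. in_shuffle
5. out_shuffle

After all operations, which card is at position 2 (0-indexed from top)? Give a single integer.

After op 1 (reverse): [2 5 6 0 3 1 4]
After op 2 (cut(3)): [0 3 1 4 2 5 6]
After op 3 (in_shuffle): [4 0 2 3 5 1 6]
After op 4 (in_shuffle): [3 4 5 0 1 2 6]
After op 5 (out_shuffle): [3 1 4 2 5 6 0]
Position 2: card 4.

Answer: 4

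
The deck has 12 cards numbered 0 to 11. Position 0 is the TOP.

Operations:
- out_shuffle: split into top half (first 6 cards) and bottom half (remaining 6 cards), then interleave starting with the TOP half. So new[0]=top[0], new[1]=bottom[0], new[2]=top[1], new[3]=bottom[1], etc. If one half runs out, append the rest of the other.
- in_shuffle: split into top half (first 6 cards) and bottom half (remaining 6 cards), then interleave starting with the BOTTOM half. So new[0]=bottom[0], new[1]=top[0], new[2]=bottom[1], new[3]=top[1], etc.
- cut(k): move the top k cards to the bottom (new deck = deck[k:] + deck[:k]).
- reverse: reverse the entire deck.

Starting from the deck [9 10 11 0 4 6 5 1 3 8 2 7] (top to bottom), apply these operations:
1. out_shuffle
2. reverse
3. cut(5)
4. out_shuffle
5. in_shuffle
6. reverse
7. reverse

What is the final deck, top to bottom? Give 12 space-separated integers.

Answer: 1 0 2 9 10 3 4 7 5 11 8 6

Derivation:
After op 1 (out_shuffle): [9 5 10 1 11 3 0 8 4 2 6 7]
After op 2 (reverse): [7 6 2 4 8 0 3 11 1 10 5 9]
After op 3 (cut(5)): [0 3 11 1 10 5 9 7 6 2 4 8]
After op 4 (out_shuffle): [0 9 3 7 11 6 1 2 10 4 5 8]
After op 5 (in_shuffle): [1 0 2 9 10 3 4 7 5 11 8 6]
After op 6 (reverse): [6 8 11 5 7 4 3 10 9 2 0 1]
After op 7 (reverse): [1 0 2 9 10 3 4 7 5 11 8 6]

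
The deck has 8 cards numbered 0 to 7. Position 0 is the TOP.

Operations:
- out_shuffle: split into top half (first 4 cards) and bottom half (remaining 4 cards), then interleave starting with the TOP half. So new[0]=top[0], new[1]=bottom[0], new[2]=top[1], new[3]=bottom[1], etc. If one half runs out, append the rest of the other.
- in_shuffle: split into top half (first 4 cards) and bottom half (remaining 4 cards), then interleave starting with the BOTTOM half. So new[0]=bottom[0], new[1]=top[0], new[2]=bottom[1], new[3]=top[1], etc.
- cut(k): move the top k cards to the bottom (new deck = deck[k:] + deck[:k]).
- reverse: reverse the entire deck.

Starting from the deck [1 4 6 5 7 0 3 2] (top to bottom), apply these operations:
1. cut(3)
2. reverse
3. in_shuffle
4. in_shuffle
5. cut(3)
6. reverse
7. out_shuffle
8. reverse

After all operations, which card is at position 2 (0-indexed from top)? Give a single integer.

Answer: 5

Derivation:
After op 1 (cut(3)): [5 7 0 3 2 1 4 6]
After op 2 (reverse): [6 4 1 2 3 0 7 5]
After op 3 (in_shuffle): [3 6 0 4 7 1 5 2]
After op 4 (in_shuffle): [7 3 1 6 5 0 2 4]
After op 5 (cut(3)): [6 5 0 2 4 7 3 1]
After op 6 (reverse): [1 3 7 4 2 0 5 6]
After op 7 (out_shuffle): [1 2 3 0 7 5 4 6]
After op 8 (reverse): [6 4 5 7 0 3 2 1]
Position 2: card 5.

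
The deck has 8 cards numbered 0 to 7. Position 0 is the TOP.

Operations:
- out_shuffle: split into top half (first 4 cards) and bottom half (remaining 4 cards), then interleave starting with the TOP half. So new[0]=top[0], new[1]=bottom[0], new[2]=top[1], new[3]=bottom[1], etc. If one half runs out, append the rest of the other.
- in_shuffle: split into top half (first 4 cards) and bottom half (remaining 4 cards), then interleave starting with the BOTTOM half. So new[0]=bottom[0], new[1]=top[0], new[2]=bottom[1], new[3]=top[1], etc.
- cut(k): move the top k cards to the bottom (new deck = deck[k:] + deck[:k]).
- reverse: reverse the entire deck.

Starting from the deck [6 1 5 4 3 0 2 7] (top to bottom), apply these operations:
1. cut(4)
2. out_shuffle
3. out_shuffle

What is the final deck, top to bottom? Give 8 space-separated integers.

Answer: 3 2 6 5 0 7 1 4

Derivation:
After op 1 (cut(4)): [3 0 2 7 6 1 5 4]
After op 2 (out_shuffle): [3 6 0 1 2 5 7 4]
After op 3 (out_shuffle): [3 2 6 5 0 7 1 4]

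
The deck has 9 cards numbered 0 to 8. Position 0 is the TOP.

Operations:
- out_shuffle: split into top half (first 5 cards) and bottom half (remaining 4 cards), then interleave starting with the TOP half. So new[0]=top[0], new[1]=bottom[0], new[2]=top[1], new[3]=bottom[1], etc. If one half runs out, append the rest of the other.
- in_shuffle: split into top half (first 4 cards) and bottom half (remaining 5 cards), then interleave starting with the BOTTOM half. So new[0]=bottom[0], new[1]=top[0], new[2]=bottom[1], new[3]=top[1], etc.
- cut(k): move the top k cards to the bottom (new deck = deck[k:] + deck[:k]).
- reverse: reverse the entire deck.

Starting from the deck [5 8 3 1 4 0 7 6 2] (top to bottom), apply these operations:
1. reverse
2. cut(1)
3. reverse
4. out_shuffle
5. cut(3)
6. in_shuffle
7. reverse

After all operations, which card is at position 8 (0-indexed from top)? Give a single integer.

Answer: 6

Derivation:
After op 1 (reverse): [2 6 7 0 4 1 3 8 5]
After op 2 (cut(1)): [6 7 0 4 1 3 8 5 2]
After op 3 (reverse): [2 5 8 3 1 4 0 7 6]
After op 4 (out_shuffle): [2 4 5 0 8 7 3 6 1]
After op 5 (cut(3)): [0 8 7 3 6 1 2 4 5]
After op 6 (in_shuffle): [6 0 1 8 2 7 4 3 5]
After op 7 (reverse): [5 3 4 7 2 8 1 0 6]
Position 8: card 6.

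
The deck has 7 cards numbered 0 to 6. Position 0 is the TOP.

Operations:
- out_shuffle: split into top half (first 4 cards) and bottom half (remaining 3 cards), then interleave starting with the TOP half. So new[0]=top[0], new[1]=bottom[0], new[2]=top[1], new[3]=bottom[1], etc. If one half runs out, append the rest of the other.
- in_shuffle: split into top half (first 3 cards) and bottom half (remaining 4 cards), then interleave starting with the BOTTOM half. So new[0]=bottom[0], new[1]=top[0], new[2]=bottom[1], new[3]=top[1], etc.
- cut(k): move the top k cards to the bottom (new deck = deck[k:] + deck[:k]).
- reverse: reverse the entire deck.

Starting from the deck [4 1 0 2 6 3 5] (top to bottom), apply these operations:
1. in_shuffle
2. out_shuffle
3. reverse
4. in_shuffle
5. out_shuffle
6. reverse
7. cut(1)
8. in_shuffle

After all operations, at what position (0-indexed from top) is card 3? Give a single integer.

After op 1 (in_shuffle): [2 4 6 1 3 0 5]
After op 2 (out_shuffle): [2 3 4 0 6 5 1]
After op 3 (reverse): [1 5 6 0 4 3 2]
After op 4 (in_shuffle): [0 1 4 5 3 6 2]
After op 5 (out_shuffle): [0 3 1 6 4 2 5]
After op 6 (reverse): [5 2 4 6 1 3 0]
After op 7 (cut(1)): [2 4 6 1 3 0 5]
After op 8 (in_shuffle): [1 2 3 4 0 6 5]
Card 3 is at position 2.

Answer: 2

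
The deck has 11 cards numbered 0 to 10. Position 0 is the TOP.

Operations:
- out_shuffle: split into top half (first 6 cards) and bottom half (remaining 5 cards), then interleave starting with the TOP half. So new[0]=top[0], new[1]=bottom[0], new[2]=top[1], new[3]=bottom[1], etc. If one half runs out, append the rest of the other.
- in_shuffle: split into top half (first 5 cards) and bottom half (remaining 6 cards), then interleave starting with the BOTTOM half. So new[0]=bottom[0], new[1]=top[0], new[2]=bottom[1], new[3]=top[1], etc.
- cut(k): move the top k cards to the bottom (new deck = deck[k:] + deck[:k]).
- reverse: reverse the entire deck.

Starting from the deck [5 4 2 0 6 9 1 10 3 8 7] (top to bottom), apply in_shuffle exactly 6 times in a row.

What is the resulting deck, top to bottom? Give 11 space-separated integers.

Answer: 6 8 0 3 2 10 4 1 5 9 7

Derivation:
After op 1 (in_shuffle): [9 5 1 4 10 2 3 0 8 6 7]
After op 2 (in_shuffle): [2 9 3 5 0 1 8 4 6 10 7]
After op 3 (in_shuffle): [1 2 8 9 4 3 6 5 10 0 7]
After op 4 (in_shuffle): [3 1 6 2 5 8 10 9 0 4 7]
After op 5 (in_shuffle): [8 3 10 1 9 6 0 2 4 5 7]
After op 6 (in_shuffle): [6 8 0 3 2 10 4 1 5 9 7]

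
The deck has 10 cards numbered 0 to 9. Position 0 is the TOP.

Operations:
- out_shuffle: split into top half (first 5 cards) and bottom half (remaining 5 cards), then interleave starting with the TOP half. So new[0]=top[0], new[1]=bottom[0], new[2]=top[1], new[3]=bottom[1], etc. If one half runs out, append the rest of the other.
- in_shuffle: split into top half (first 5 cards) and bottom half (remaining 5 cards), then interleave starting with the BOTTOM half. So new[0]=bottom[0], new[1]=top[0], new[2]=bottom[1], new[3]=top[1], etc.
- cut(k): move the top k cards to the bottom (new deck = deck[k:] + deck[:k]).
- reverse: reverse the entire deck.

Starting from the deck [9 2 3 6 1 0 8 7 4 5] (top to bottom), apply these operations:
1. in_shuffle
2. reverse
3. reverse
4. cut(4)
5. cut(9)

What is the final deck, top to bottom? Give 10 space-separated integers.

After op 1 (in_shuffle): [0 9 8 2 7 3 4 6 5 1]
After op 2 (reverse): [1 5 6 4 3 7 2 8 9 0]
After op 3 (reverse): [0 9 8 2 7 3 4 6 5 1]
After op 4 (cut(4)): [7 3 4 6 5 1 0 9 8 2]
After op 5 (cut(9)): [2 7 3 4 6 5 1 0 9 8]

Answer: 2 7 3 4 6 5 1 0 9 8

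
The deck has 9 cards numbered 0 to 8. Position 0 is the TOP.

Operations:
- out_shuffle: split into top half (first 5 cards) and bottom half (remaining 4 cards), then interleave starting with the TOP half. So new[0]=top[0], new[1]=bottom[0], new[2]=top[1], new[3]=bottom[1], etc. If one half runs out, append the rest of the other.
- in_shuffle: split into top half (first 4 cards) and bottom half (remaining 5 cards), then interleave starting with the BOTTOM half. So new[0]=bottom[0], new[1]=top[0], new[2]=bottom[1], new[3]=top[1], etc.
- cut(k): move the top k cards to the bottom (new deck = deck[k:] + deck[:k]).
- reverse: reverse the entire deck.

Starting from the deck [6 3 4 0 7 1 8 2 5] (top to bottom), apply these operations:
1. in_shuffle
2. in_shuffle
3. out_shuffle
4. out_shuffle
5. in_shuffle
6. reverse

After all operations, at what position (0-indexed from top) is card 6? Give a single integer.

Answer: 1

Derivation:
After op 1 (in_shuffle): [7 6 1 3 8 4 2 0 5]
After op 2 (in_shuffle): [8 7 4 6 2 1 0 3 5]
After op 3 (out_shuffle): [8 1 7 0 4 3 6 5 2]
After op 4 (out_shuffle): [8 3 1 6 7 5 0 2 4]
After op 5 (in_shuffle): [7 8 5 3 0 1 2 6 4]
After op 6 (reverse): [4 6 2 1 0 3 5 8 7]
Card 6 is at position 1.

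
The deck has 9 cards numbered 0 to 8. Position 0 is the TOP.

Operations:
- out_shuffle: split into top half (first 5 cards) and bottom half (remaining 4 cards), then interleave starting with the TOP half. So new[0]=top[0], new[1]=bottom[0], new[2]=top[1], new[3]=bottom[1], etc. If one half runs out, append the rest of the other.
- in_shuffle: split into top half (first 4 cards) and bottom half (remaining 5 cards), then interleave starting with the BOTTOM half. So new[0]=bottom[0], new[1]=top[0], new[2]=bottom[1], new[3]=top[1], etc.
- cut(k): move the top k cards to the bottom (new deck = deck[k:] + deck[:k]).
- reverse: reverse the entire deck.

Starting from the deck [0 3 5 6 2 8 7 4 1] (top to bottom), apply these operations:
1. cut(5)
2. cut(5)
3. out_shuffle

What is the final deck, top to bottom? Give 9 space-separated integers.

After op 1 (cut(5)): [8 7 4 1 0 3 5 6 2]
After op 2 (cut(5)): [3 5 6 2 8 7 4 1 0]
After op 3 (out_shuffle): [3 7 5 4 6 1 2 0 8]

Answer: 3 7 5 4 6 1 2 0 8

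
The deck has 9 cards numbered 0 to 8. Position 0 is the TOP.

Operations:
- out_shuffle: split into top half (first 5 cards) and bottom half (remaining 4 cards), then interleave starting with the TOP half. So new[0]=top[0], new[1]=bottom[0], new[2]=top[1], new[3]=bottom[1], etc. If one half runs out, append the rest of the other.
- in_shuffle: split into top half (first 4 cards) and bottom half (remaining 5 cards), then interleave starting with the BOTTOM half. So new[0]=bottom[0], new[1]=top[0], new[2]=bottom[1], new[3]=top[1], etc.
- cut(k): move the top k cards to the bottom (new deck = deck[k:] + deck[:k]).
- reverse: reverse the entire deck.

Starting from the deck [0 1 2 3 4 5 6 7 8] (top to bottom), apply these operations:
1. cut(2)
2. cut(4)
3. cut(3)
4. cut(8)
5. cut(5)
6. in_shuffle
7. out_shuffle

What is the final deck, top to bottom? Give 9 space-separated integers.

After op 1 (cut(2)): [2 3 4 5 6 7 8 0 1]
After op 2 (cut(4)): [6 7 8 0 1 2 3 4 5]
After op 3 (cut(3)): [0 1 2 3 4 5 6 7 8]
After op 4 (cut(8)): [8 0 1 2 3 4 5 6 7]
After op 5 (cut(5)): [4 5 6 7 8 0 1 2 3]
After op 6 (in_shuffle): [8 4 0 5 1 6 2 7 3]
After op 7 (out_shuffle): [8 6 4 2 0 7 5 3 1]

Answer: 8 6 4 2 0 7 5 3 1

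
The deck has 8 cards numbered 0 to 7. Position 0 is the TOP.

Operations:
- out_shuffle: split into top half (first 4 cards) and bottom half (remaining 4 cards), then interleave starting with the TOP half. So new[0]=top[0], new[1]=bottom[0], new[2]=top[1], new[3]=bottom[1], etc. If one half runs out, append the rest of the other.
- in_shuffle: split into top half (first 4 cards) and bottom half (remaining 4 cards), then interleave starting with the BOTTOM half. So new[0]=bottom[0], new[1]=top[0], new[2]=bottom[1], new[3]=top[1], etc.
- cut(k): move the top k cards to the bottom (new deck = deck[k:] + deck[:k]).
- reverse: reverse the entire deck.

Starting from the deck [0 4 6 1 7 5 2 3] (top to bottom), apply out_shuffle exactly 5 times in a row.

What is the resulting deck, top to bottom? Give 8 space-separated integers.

After op 1 (out_shuffle): [0 7 4 5 6 2 1 3]
After op 2 (out_shuffle): [0 6 7 2 4 1 5 3]
After op 3 (out_shuffle): [0 4 6 1 7 5 2 3]
After op 4 (out_shuffle): [0 7 4 5 6 2 1 3]
After op 5 (out_shuffle): [0 6 7 2 4 1 5 3]

Answer: 0 6 7 2 4 1 5 3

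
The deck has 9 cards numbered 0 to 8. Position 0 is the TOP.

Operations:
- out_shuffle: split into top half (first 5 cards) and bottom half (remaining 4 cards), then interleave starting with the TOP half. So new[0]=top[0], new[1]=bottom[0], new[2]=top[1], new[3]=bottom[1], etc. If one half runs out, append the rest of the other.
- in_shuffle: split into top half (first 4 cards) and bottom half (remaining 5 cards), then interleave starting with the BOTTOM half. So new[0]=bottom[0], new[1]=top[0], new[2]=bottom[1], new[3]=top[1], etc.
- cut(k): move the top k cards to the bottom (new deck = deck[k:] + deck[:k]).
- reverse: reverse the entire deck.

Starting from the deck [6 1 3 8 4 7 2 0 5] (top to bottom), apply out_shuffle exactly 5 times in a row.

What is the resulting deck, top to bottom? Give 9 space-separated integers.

Answer: 6 3 4 2 5 1 8 7 0

Derivation:
After op 1 (out_shuffle): [6 7 1 2 3 0 8 5 4]
After op 2 (out_shuffle): [6 0 7 8 1 5 2 4 3]
After op 3 (out_shuffle): [6 5 0 2 7 4 8 3 1]
After op 4 (out_shuffle): [6 4 5 8 0 3 2 1 7]
After op 5 (out_shuffle): [6 3 4 2 5 1 8 7 0]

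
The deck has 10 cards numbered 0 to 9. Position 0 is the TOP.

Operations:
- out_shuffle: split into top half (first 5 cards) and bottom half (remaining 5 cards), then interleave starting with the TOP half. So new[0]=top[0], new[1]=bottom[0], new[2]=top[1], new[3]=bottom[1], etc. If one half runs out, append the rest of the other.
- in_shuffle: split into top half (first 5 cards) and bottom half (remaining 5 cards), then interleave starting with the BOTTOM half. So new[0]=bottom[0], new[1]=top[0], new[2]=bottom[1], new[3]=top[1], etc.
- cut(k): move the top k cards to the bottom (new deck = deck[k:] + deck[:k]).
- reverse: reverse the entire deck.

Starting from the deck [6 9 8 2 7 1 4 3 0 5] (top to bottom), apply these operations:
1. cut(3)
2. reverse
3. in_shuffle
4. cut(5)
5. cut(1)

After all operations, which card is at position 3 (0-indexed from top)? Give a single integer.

Answer: 0

Derivation:
After op 1 (cut(3)): [2 7 1 4 3 0 5 6 9 8]
After op 2 (reverse): [8 9 6 5 0 3 4 1 7 2]
After op 3 (in_shuffle): [3 8 4 9 1 6 7 5 2 0]
After op 4 (cut(5)): [6 7 5 2 0 3 8 4 9 1]
After op 5 (cut(1)): [7 5 2 0 3 8 4 9 1 6]
Position 3: card 0.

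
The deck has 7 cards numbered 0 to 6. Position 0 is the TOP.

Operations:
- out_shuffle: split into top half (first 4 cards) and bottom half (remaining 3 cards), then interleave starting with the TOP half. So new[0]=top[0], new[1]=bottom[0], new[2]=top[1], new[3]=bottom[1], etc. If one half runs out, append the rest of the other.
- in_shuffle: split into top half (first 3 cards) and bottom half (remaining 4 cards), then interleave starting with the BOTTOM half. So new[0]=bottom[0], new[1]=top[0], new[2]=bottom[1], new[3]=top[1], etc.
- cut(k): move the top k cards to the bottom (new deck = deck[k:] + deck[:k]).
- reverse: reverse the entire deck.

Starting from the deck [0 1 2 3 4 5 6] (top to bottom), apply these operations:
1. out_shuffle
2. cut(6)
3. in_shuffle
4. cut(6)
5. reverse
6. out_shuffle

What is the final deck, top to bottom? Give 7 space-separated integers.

After op 1 (out_shuffle): [0 4 1 5 2 6 3]
After op 2 (cut(6)): [3 0 4 1 5 2 6]
After op 3 (in_shuffle): [1 3 5 0 2 4 6]
After op 4 (cut(6)): [6 1 3 5 0 2 4]
After op 5 (reverse): [4 2 0 5 3 1 6]
After op 6 (out_shuffle): [4 3 2 1 0 6 5]

Answer: 4 3 2 1 0 6 5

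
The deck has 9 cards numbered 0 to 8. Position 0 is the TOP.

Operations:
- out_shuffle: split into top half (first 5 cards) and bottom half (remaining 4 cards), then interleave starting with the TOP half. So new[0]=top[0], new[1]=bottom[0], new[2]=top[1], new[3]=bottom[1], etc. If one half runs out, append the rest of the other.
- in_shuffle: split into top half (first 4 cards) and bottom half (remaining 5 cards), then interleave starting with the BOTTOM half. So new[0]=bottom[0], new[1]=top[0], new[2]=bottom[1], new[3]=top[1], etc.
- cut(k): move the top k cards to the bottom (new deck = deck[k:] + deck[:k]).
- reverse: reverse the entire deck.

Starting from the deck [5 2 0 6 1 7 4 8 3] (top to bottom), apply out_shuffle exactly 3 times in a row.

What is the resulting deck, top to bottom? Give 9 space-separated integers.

After op 1 (out_shuffle): [5 7 2 4 0 8 6 3 1]
After op 2 (out_shuffle): [5 8 7 6 2 3 4 1 0]
After op 3 (out_shuffle): [5 3 8 4 7 1 6 0 2]

Answer: 5 3 8 4 7 1 6 0 2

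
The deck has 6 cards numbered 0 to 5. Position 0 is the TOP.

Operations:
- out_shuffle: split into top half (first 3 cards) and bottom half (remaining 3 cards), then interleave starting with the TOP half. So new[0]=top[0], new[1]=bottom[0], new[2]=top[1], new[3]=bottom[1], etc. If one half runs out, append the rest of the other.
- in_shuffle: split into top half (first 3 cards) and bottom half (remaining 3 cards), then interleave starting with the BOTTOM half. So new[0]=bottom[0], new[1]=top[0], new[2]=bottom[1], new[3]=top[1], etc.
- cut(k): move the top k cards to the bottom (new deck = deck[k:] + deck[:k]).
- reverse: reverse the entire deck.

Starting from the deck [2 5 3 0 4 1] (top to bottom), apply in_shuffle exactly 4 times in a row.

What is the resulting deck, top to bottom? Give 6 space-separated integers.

Answer: 0 2 4 5 1 3

Derivation:
After op 1 (in_shuffle): [0 2 4 5 1 3]
After op 2 (in_shuffle): [5 0 1 2 3 4]
After op 3 (in_shuffle): [2 5 3 0 4 1]
After op 4 (in_shuffle): [0 2 4 5 1 3]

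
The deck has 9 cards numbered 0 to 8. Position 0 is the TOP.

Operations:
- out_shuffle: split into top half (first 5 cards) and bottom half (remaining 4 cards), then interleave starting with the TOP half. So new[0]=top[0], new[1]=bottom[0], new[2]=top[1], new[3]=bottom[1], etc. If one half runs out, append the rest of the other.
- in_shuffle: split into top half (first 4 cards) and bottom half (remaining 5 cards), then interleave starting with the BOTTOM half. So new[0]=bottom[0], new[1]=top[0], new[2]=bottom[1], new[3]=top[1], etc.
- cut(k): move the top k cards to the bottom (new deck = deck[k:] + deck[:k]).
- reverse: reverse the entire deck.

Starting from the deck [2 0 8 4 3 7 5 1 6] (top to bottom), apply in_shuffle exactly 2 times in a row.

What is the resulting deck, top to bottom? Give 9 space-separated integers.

After op 1 (in_shuffle): [3 2 7 0 5 8 1 4 6]
After op 2 (in_shuffle): [5 3 8 2 1 7 4 0 6]

Answer: 5 3 8 2 1 7 4 0 6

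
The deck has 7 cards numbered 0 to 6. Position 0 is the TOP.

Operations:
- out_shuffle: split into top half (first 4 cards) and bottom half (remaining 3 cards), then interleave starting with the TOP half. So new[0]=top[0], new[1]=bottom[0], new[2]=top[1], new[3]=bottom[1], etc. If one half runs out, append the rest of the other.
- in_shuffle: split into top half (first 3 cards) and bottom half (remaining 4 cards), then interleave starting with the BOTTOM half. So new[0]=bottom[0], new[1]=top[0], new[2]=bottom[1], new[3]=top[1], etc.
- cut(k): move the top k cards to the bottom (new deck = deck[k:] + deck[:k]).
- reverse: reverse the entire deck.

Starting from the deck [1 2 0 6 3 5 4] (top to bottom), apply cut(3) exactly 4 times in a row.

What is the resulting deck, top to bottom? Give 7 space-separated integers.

Answer: 5 4 1 2 0 6 3

Derivation:
After op 1 (cut(3)): [6 3 5 4 1 2 0]
After op 2 (cut(3)): [4 1 2 0 6 3 5]
After op 3 (cut(3)): [0 6 3 5 4 1 2]
After op 4 (cut(3)): [5 4 1 2 0 6 3]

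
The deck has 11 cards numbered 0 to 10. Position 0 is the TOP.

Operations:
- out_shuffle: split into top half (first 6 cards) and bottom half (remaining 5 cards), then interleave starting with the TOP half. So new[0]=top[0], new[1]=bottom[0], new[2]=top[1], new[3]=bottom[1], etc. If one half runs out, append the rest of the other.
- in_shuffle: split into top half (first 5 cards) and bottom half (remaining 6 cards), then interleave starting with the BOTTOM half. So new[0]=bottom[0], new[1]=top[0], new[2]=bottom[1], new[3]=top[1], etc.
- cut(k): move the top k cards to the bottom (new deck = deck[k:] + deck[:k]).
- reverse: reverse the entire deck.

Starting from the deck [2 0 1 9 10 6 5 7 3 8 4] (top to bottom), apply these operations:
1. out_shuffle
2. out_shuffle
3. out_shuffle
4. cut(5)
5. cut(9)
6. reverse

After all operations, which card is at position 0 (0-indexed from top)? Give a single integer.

After op 1 (out_shuffle): [2 5 0 7 1 3 9 8 10 4 6]
After op 2 (out_shuffle): [2 9 5 8 0 10 7 4 1 6 3]
After op 3 (out_shuffle): [2 7 9 4 5 1 8 6 0 3 10]
After op 4 (cut(5)): [1 8 6 0 3 10 2 7 9 4 5]
After op 5 (cut(9)): [4 5 1 8 6 0 3 10 2 7 9]
After op 6 (reverse): [9 7 2 10 3 0 6 8 1 5 4]
Position 0: card 9.

Answer: 9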